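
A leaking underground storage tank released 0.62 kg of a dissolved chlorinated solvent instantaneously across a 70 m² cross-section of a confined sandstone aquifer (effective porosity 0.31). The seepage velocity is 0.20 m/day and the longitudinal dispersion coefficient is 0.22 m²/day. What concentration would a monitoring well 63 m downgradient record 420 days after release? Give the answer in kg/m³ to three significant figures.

For an instantaneous plane source, C(x,t) = M/(n_e·A·√(4πDt)) · exp(−(x−vt)²/(4Dt)), with n_e·A the pore (flow) area.
Plume center vt = 0.20 × 420 = 84 m, so the well at 63 m is 21 m upgradient of the peak.
√(4πDt) = 34.08 m, giving peak height M/(n_e·A·√(4πDt)) = 0.62/(0.31 × 70 × 34.08) = 0.0008384 kg/m³.
(x−vt)²/(4Dt) = (-21)²/(4 × 0.22 × 420) = 1.193; exp(−1.193) = 0.3033.
C = 0.0008384 × 0.3033 = 0.000254 kg/m³.

0.000254 kg/m³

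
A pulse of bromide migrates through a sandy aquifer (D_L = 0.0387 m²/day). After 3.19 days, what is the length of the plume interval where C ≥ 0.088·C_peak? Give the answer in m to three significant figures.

2.19 m

The plume is Gaussian with σ = √(2Dt) = √(2 × 0.0387 × 3.19) = 0.4969 m.
C/C_peak = exp(−Δx²/(2σ²)) = 0.088 ⇒ Δx = σ·√(−2 ln 0.088) = 0.4969 × 2.205 = 1.096 m.
Width = 2Δx = 2.19 m.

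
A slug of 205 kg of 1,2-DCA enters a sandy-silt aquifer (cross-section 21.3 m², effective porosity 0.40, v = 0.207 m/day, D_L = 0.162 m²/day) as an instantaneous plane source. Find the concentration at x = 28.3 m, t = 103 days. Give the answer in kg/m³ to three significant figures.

For an instantaneous plane source, C(x,t) = M/(n_e·A·√(4πDt)) · exp(−(x−vt)²/(4Dt)), with n_e·A the pore (flow) area.
Plume center vt = 0.207 × 103 = 21.321 m, so the well at 28.3 m is 6.979 m downgradient of the peak.
√(4πDt) = 14.48 m, giving peak height M/(n_e·A·√(4πDt)) = 205/(0.40 × 21.3 × 14.48) = 1.662 kg/m³.
(x−vt)²/(4Dt) = (6.979)²/(4 × 0.162 × 103) = 0.7298; exp(−0.7298) = 0.4820.
C = 1.662 × 0.4820 = 0.801 kg/m³.

0.801 kg/m³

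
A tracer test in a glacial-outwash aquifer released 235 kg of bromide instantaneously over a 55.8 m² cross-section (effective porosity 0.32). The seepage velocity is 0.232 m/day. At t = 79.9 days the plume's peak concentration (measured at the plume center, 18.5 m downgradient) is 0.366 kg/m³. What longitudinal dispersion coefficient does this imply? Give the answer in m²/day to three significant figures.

At the plume center C_max = M/(n_e·A·√(4πDt)), so D = M²/(4πt·(n_e·A·C_max)²).
n_e·A·C_max = 0.32 × 55.8 × 0.366 = 6.535 kg/m.
D = 235²/(4π × 79.9 × 6.535²) = 1.29 m²/day.

1.29 m²/day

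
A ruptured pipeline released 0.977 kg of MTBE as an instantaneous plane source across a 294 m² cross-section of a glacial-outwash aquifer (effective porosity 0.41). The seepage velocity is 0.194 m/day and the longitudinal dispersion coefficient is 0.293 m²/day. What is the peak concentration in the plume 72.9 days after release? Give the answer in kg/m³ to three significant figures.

0.000495 kg/m³

The peak of an instantaneous 1D plume sits at x = vt; there the Gaussian factor is 1 and C_max = M/(n_e·A·√(4πDt)), where n_e·A is the pore area the mass is dissolved in.
√(4πDt) = √(4π × 0.293 × 72.9) = 16.38 m, so C_max = 0.977/(0.41 × 294 × 16.38) = 0.000495 kg/m³.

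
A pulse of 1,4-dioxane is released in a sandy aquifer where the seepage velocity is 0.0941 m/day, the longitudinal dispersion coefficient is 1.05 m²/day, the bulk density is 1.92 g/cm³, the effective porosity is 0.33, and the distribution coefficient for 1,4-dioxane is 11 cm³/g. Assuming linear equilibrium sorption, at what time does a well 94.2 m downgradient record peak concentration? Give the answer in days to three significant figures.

57800 days

Retardation factor R = 1 + ρ_b·K_d/n = 1 + 1.92 × 11/0.33 = 65.00.
Sorption retards both mechanisms: v_R = v/R = 0.001448 m/day, D_R = D/R = 0.01615 m²/day.
Peak time from v_R²t² + 2D_R t − x² = 0: t = (√(D_R² + v_R²x²) − D_R)/v_R².
√(D_R² + v_R²x²) = √(0.01615² + 0.001448² × 94.2²) = 0.1374; v_R² = 2.097e-06.
t = (0.1374 − 0.01615)/2.097e-06 = 57800 days.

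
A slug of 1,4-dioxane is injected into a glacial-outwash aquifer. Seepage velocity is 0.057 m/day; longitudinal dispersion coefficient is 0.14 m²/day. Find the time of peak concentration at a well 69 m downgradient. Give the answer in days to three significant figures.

For the 1D instantaneous-source solution, setting ∂C/∂t = 0 at fixed x gives v²t² + 2Dt − x² = 0, so t = (√(D² + v²x²) − D)/v².
√(D² + v²x²) = √(0.14² + 0.057² × 69²) = 3.935; v² = 0.003249.
t = (3.935 − 0.14)/0.003249 = 1170 days (vs. the pure-advection estimate x/v = 1210 d).

1170 days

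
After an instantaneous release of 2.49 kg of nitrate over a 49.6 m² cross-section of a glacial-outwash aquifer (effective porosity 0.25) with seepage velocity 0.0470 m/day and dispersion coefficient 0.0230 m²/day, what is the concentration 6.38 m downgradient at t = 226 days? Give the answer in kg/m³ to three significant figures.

0.0105 kg/m³

For an instantaneous plane source, C(x,t) = M/(n_e·A·√(4πDt)) · exp(−(x−vt)²/(4Dt)), with n_e·A the pore (flow) area.
Plume center vt = 0.0470 × 226 = 10.622 m, so the well at 6.38 m is 4.242 m upgradient of the peak.
√(4πDt) = 8.082 m, giving peak height M/(n_e·A·√(4πDt)) = 2.49/(0.25 × 49.6 × 8.082) = 0.02485 kg/m³.
(x−vt)²/(4Dt) = (-4.242)²/(4 × 0.0230 × 226) = 0.8655; exp(−0.8655) = 0.4208.
C = 0.02485 × 0.4208 = 0.0105 kg/m³.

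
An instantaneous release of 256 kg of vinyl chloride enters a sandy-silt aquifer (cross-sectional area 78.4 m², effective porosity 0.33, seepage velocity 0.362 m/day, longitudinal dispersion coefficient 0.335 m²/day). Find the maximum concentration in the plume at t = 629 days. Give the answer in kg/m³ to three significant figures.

0.192 kg/m³

The peak of an instantaneous 1D plume sits at x = vt; there the Gaussian factor is 1 and C_max = M/(n_e·A·√(4πDt)), where n_e·A is the pore area the mass is dissolved in.
√(4πDt) = √(4π × 0.335 × 629) = 51.46 m, so C_max = 256/(0.33 × 78.4 × 51.46) = 0.192 kg/m³.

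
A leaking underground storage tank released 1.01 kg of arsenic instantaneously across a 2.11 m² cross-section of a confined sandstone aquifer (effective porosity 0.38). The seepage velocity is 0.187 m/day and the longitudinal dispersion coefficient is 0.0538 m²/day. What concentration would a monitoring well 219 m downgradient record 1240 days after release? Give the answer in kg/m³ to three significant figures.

0.0234 kg/m³

For an instantaneous plane source, C(x,t) = M/(n_e·A·√(4πDt)) · exp(−(x−vt)²/(4Dt)), with n_e·A the pore (flow) area.
Plume center vt = 0.187 × 1240 = 231.88 m, so the well at 219 m is 12.88 m upgradient of the peak.
√(4πDt) = 28.95 m, giving peak height M/(n_e·A·√(4πDt)) = 1.01/(0.38 × 2.11 × 28.95) = 0.04351 kg/m³.
(x−vt)²/(4Dt) = (-12.88)²/(4 × 0.0538 × 1240) = 0.6217; exp(−0.6217) = 0.5370.
C = 0.04351 × 0.5370 = 0.0234 kg/m³.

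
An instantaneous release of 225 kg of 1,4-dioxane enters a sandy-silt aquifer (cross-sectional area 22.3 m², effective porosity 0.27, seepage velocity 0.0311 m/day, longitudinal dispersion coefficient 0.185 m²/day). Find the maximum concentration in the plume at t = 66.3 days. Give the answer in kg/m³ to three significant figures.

3.01 kg/m³

The peak of an instantaneous 1D plume sits at x = vt; there the Gaussian factor is 1 and C_max = M/(n_e·A·√(4πDt)), where n_e·A is the pore area the mass is dissolved in.
√(4πDt) = √(4π × 0.185 × 66.3) = 12.42 m, so C_max = 225/(0.27 × 22.3 × 12.42) = 3.01 kg/m³.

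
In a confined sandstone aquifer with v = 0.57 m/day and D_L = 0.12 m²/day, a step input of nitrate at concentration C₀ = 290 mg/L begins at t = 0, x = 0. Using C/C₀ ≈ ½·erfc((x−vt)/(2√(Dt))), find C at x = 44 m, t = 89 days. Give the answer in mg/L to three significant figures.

269 mg/L

For a continuous step input, C/C₀ ≈ ½·erfc((x−vt)/(2√(Dt))).
vt = 0.57 × 89 = 50.73 m and 2√(Dt) = 2√(0.12 × 89) = 6.536 m.
Argument (x−vt)/(2√(Dt)) = (44 − 50.73)/6.536 = -1.030; ½·erfc(-1.030) = 0.9274.
C = 290 × 0.9274 = 269 mg/L.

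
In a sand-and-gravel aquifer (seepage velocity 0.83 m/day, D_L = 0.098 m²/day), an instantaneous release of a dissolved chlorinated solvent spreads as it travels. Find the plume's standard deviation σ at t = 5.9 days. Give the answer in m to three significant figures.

Dispersive spreading gives a Gaussian with σ² = 2Dt; advection only shifts the center.
σ = √(2 × 0.098 × 5.9) = 1.08 m.

1.08 m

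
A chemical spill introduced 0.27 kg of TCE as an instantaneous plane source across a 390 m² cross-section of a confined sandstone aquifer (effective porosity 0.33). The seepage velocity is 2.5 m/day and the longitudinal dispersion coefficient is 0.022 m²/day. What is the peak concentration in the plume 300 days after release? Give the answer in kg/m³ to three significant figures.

0.000230 kg/m³

The peak of an instantaneous 1D plume sits at x = vt; there the Gaussian factor is 1 and C_max = M/(n_e·A·√(4πDt)), where n_e·A is the pore area the mass is dissolved in.
√(4πDt) = √(4π × 0.022 × 300) = 9.107 m, so C_max = 0.27/(0.33 × 390 × 9.107) = 0.000230 kg/m³.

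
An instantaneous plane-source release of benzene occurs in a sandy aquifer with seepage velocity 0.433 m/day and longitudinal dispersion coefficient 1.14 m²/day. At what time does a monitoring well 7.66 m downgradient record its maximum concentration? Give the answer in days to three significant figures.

12.6 days

For the 1D instantaneous-source solution, setting ∂C/∂t = 0 at fixed x gives v²t² + 2Dt − x² = 0, so t = (√(D² + v²x²) − D)/v².
√(D² + v²x²) = √(1.14² + 0.433² × 7.66²) = 3.507; v² = 0.187489.
t = (3.507 − 1.14)/0.187489 = 12.6 days (vs. the pure-advection estimate x/v = 17.7 d).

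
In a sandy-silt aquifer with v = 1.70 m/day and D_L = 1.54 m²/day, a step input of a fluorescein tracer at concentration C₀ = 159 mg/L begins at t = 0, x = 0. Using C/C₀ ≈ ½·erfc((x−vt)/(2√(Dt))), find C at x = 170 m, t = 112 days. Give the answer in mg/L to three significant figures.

137 mg/L

For a continuous step input, C/C₀ ≈ ½·erfc((x−vt)/(2√(Dt))).
vt = 1.70 × 112 = 190.4 m and 2√(Dt) = 2√(1.54 × 112) = 26.27 m.
Argument (x−vt)/(2√(Dt)) = (170 − 190.4)/26.27 = -0.7766; ½·erfc(-0.7766) = 0.8640.
C = 159 × 0.8640 = 137 mg/L.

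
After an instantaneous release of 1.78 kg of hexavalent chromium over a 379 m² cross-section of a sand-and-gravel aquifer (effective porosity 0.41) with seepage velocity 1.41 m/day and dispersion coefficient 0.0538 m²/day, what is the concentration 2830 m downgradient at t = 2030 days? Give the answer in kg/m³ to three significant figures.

2.84e-05 kg/m³

For an instantaneous plane source, C(x,t) = M/(n_e·A·√(4πDt)) · exp(−(x−vt)²/(4Dt)), with n_e·A the pore (flow) area.
Plume center vt = 1.41 × 2030 = 2862.3 m, so the well at 2830 m is 32.3 m upgradient of the peak.
√(4πDt) = 37.05 m, giving peak height M/(n_e·A·√(4πDt)) = 1.78/(0.41 × 379 × 37.05) = 0.0003092 kg/m³.
(x−vt)²/(4Dt) = (-32.3)²/(4 × 0.0538 × 2030) = 2.388; exp(−2.388) = 0.09181.
C = 0.0003092 × 0.09181 = 2.84e-05 kg/m³.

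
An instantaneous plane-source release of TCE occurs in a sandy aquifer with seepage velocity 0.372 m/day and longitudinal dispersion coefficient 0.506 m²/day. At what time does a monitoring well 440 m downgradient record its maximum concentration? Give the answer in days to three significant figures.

1180 days

For the 1D instantaneous-source solution, setting ∂C/∂t = 0 at fixed x gives v²t² + 2Dt − x² = 0, so t = (√(D² + v²x²) − D)/v².
√(D² + v²x²) = √(0.506² + 0.372² × 440²) = 163.7; v² = 0.138384.
t = (163.7 − 0.506)/0.138384 = 1180 days (vs. the pure-advection estimate x/v = 1180 d).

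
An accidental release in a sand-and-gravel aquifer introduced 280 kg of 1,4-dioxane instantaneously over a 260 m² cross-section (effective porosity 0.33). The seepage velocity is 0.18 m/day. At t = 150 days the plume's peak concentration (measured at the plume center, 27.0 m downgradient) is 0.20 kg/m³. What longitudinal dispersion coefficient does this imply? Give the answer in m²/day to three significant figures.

0.141 m²/day

At the plume center C_max = M/(n_e·A·√(4πDt)), so D = M²/(4πt·(n_e·A·C_max)²).
n_e·A·C_max = 0.33 × 260 × 0.20 = 17.16 kg/m.
D = 280²/(4π × 150 × 17.16²) = 0.141 m²/day.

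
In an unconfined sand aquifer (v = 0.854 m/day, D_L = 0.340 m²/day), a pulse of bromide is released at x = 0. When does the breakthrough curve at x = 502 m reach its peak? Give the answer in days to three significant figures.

587 days

For the 1D instantaneous-source solution, setting ∂C/∂t = 0 at fixed x gives v²t² + 2Dt − x² = 0, so t = (√(D² + v²x²) − D)/v².
√(D² + v²x²) = √(0.340² + 0.854² × 502²) = 428.7; v² = 0.729316.
t = (428.7 − 0.340)/0.729316 = 587 days (vs. the pure-advection estimate x/v = 588 d).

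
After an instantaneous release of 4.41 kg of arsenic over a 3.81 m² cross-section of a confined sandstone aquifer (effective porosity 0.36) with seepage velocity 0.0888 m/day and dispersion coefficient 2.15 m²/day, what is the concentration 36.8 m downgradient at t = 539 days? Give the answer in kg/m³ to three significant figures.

0.0259 kg/m³

For an instantaneous plane source, C(x,t) = M/(n_e·A·√(4πDt)) · exp(−(x−vt)²/(4Dt)), with n_e·A the pore (flow) area.
Plume center vt = 0.0888 × 539 = 47.8632 m, so the well at 36.8 m is 11.0632 m upgradient of the peak.
√(4πDt) = 120.7 m, giving peak height M/(n_e·A·√(4πDt)) = 4.41/(0.36 × 3.81 × 120.7) = 0.02664 kg/m³.
(x−vt)²/(4Dt) = (-11.0632)²/(4 × 2.15 × 539) = 0.02640; exp(−0.02640) = 0.9739.
C = 0.02664 × 0.9739 = 0.0259 kg/m³.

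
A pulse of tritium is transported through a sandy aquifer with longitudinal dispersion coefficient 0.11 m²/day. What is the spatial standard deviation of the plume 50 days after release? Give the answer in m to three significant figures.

Dispersive spreading gives a Gaussian with σ² = 2Dt; advection only shifts the center.
σ = √(2 × 0.11 × 50) = 3.32 m.

3.32 m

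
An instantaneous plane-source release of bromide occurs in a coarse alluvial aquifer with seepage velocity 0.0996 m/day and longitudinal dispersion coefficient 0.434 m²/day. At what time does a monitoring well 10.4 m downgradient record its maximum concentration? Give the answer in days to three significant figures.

69.5 days

For the 1D instantaneous-source solution, setting ∂C/∂t = 0 at fixed x gives v²t² + 2Dt − x² = 0, so t = (√(D² + v²x²) − D)/v².
√(D² + v²x²) = √(0.434² + 0.0996² × 10.4²) = 1.123; v² = 0.00992016.
t = (1.123 − 0.434)/0.00992016 = 69.5 days (vs. the pure-advection estimate x/v = 104 d).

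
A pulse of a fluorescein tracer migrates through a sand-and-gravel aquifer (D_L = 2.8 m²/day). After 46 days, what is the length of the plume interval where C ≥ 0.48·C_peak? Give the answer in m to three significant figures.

38.9 m

The plume is Gaussian with σ = √(2Dt) = √(2 × 2.8 × 46) = 16.05 m.
C/C_peak = exp(−Δx²/(2σ²)) = 0.48 ⇒ Δx = σ·√(−2 ln 0.48) = 16.05 × 1.212 = 19.45 m.
Width = 2Δx = 38.9 m.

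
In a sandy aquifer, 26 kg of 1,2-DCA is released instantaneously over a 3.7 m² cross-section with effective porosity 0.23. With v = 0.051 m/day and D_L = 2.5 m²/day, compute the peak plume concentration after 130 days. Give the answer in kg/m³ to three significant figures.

0.478 kg/m³

The peak of an instantaneous 1D plume sits at x = vt; there the Gaussian factor is 1 and C_max = M/(n_e·A·√(4πDt)), where n_e·A is the pore area the mass is dissolved in.
√(4πDt) = √(4π × 2.5 × 130) = 63.91 m, so C_max = 26/(0.23 × 3.7 × 63.91) = 0.478 kg/m³.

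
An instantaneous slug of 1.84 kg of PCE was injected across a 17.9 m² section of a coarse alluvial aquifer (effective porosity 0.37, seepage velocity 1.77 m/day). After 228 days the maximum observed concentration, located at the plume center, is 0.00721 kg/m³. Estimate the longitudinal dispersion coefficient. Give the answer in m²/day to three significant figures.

0.518 m²/day

At the plume center C_max = M/(n_e·A·√(4πDt)), so D = M²/(4πt·(n_e·A·C_max)²).
n_e·A·C_max = 0.37 × 17.9 × 0.00721 = 0.04775 kg/m.
D = 1.84²/(4π × 228 × 0.04775²) = 0.518 m²/day.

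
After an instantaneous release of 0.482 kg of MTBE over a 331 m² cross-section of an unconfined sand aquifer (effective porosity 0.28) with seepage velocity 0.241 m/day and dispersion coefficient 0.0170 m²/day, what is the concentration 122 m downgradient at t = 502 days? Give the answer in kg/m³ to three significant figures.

For an instantaneous plane source, C(x,t) = M/(n_e·A·√(4πDt)) · exp(−(x−vt)²/(4Dt)), with n_e·A the pore (flow) area.
Plume center vt = 0.241 × 502 = 120.982 m, so the well at 122 m is 1.018 m downgradient of the peak.
√(4πDt) = 10.36 m, giving peak height M/(n_e·A·√(4πDt)) = 0.482/(0.28 × 331 × 10.36) = 0.0005020 kg/m³.
(x−vt)²/(4Dt) = (1.018)²/(4 × 0.0170 × 502) = 0.03036; exp(−0.03036) = 0.9701.
C = 0.0005020 × 0.9701 = 0.000487 kg/m³.

0.000487 kg/m³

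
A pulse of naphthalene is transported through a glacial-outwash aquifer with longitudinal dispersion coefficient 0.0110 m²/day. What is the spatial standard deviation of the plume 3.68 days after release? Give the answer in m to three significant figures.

0.285 m

Dispersive spreading gives a Gaussian with σ² = 2Dt; advection only shifts the center.
σ = √(2 × 0.0110 × 3.68) = 0.285 m.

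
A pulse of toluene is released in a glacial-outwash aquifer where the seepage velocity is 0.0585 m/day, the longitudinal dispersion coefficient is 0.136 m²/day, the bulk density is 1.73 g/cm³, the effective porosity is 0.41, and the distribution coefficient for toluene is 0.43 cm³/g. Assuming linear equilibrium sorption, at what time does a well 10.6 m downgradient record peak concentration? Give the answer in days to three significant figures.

410 days

Retardation factor R = 1 + ρ_b·K_d/n = 1 + 1.73 × 0.43/0.41 = 2.814.
Sorption retards both mechanisms: v_R = v/R = 0.02079 m/day, D_R = D/R = 0.04833 m²/day.
Peak time from v_R²t² + 2D_R t − x² = 0: t = (√(D_R² + v_R²x²) − D_R)/v_R².
√(D_R² + v_R²x²) = √(0.04833² + 0.02079² × 10.6²) = 0.2256; v_R² = 0.0004322.
t = (0.2256 − 0.04833)/0.0004322 = 410 days.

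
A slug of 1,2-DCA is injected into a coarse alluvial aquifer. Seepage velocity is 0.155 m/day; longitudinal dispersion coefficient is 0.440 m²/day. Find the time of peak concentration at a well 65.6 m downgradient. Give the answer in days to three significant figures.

405 days

For the 1D instantaneous-source solution, setting ∂C/∂t = 0 at fixed x gives v²t² + 2Dt − x² = 0, so t = (√(D² + v²x²) − D)/v².
√(D² + v²x²) = √(0.440² + 0.155² × 65.6²) = 10.18; v² = 0.024025.
t = (10.18 − 0.440)/0.024025 = 405 days (vs. the pure-advection estimate x/v = 423 d).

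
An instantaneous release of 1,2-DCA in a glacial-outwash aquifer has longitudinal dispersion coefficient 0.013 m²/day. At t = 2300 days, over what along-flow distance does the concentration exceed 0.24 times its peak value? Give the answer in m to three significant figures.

26.1 m

The plume is Gaussian with σ = √(2Dt) = √(2 × 0.013 × 2300) = 7.733 m.
C/C_peak = exp(−Δx²/(2σ²)) = 0.24 ⇒ Δx = σ·√(−2 ln 0.24) = 7.733 × 1.689 = 13.06 m.
Width = 2Δx = 26.1 m.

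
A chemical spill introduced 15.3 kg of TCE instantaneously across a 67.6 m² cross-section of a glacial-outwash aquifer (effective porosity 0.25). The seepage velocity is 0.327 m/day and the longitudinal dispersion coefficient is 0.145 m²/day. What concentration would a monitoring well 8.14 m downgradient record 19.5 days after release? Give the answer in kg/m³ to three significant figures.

For an instantaneous plane source, C(x,t) = M/(n_e·A·√(4πDt)) · exp(−(x−vt)²/(4Dt)), with n_e·A the pore (flow) area.
Plume center vt = 0.327 × 19.5 = 6.3765 m, so the well at 8.14 m is 1.7635 m downgradient of the peak.
√(4πDt) = 5.961 m, giving peak height M/(n_e·A·√(4πDt)) = 15.3/(0.25 × 67.6 × 5.961) = 0.1519 kg/m³.
(x−vt)²/(4Dt) = (1.7635)²/(4 × 0.145 × 19.5) = 0.2750; exp(−0.2750) = 0.7596.
C = 0.1519 × 0.7596 = 0.115 kg/m³.

0.115 kg/m³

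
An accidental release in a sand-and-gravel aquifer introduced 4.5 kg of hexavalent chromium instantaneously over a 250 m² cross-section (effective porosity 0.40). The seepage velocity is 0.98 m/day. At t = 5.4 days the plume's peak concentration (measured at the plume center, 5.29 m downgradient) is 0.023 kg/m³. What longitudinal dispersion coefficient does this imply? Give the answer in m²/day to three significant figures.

At the plume center C_max = M/(n_e·A·√(4πDt)), so D = M²/(4πt·(n_e·A·C_max)²).
n_e·A·C_max = 0.40 × 250 × 0.023 = 2.300 kg/m.
D = 4.5²/(4π × 5.4 × 2.300²) = 0.0564 m²/day.

0.0564 m²/day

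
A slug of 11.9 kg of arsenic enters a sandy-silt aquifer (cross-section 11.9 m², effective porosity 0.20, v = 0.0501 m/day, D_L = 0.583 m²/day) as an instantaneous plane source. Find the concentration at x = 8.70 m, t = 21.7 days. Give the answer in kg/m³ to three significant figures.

0.126 kg/m³

For an instantaneous plane source, C(x,t) = M/(n_e·A·√(4πDt)) · exp(−(x−vt)²/(4Dt)), with n_e·A the pore (flow) area.
Plume center vt = 0.0501 × 21.7 = 1.08717 m, so the well at 8.70 m is 7.61283 m downgradient of the peak.
√(4πDt) = 12.61 m, giving peak height M/(n_e·A·√(4πDt)) = 11.9/(0.20 × 11.9 × 12.61) = 0.3965 kg/m³.
(x−vt)²/(4Dt) = (7.61283)²/(4 × 0.583 × 21.7) = 1.145; exp(−1.145) = 0.3182.
C = 0.3965 × 0.3182 = 0.126 kg/m³.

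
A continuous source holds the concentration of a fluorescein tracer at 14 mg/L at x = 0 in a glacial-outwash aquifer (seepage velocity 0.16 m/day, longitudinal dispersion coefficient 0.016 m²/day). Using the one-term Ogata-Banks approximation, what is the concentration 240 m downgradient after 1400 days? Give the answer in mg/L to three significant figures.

For a continuous step input, C/C₀ ≈ ½·erfc((x−vt)/(2√(Dt))).
vt = 0.16 × 1400 = 224 m and 2√(Dt) = 2√(0.016 × 1400) = 9.466 m.
Argument (x−vt)/(2√(Dt)) = (240 − 224)/9.466 = 1.690; ½·erfc(1.690) = 0.008424.
C = 14 × 0.008424 = 0.118 mg/L.

0.118 mg/L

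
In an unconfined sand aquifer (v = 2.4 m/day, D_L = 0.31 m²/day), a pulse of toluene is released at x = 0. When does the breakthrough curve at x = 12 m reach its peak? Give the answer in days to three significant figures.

4.95 days

For the 1D instantaneous-source solution, setting ∂C/∂t = 0 at fixed x gives v²t² + 2Dt − x² = 0, so t = (√(D² + v²x²) − D)/v².
√(D² + v²x²) = √(0.31² + 2.4² × 12²) = 28.80; v² = 5.76.
t = (28.80 − 0.31)/5.76 = 4.95 days (vs. the pure-advection estimate x/v = 5.00 d).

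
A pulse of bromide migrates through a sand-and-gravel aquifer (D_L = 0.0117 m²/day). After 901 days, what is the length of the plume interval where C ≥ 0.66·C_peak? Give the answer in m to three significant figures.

8.37 m

The plume is Gaussian with σ = √(2Dt) = √(2 × 0.0117 × 901) = 4.592 m.
C/C_peak = exp(−Δx²/(2σ²)) = 0.66 ⇒ Δx = σ·√(−2 ln 0.66) = 4.592 × 0.9116 = 4.186 m.
Width = 2Δx = 8.37 m.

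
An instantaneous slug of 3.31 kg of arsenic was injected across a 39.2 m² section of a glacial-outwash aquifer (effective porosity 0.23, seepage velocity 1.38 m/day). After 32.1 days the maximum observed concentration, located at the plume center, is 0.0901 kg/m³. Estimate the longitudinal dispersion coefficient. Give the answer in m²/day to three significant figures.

0.0412 m²/day

At the plume center C_max = M/(n_e·A·√(4πDt)), so D = M²/(4πt·(n_e·A·C_max)²).
n_e·A·C_max = 0.23 × 39.2 × 0.0901 = 0.8123 kg/m.
D = 3.31²/(4π × 32.1 × 0.8123²) = 0.0412 m²/day.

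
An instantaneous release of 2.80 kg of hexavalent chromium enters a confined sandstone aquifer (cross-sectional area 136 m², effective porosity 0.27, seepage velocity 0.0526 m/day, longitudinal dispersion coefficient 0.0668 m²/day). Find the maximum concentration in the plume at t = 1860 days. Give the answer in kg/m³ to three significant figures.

The peak of an instantaneous 1D plume sits at x = vt; there the Gaussian factor is 1 and C_max = M/(n_e·A·√(4πDt)), where n_e·A is the pore area the mass is dissolved in.
√(4πDt) = √(4π × 0.0668 × 1860) = 39.51 m, so C_max = 2.80/(0.27 × 136 × 39.51) = 0.00193 kg/m³.

0.00193 kg/m³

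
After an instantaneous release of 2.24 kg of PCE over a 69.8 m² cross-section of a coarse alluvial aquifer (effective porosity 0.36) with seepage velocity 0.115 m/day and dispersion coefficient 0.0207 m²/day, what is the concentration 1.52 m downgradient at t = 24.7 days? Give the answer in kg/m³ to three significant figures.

0.0150 kg/m³

For an instantaneous plane source, C(x,t) = M/(n_e·A·√(4πDt)) · exp(−(x−vt)²/(4Dt)), with n_e·A the pore (flow) area.
Plume center vt = 0.115 × 24.7 = 2.8405 m, so the well at 1.52 m is 1.3205 m upgradient of the peak.
√(4πDt) = 2.535 m, giving peak height M/(n_e·A·√(4πDt)) = 2.24/(0.36 × 69.8 × 2.535) = 0.03517 kg/m³.
(x−vt)²/(4Dt) = (-1.3205)²/(4 × 0.0207 × 24.7) = 0.8526; exp(−0.8526) = 0.4263.
C = 0.03517 × 0.4263 = 0.0150 kg/m³.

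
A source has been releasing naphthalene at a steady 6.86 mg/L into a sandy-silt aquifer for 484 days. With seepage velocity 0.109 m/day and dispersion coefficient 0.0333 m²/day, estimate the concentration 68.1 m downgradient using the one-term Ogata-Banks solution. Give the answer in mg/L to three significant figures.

For a continuous step input, C/C₀ ≈ ½·erfc((x−vt)/(2√(Dt))).
vt = 0.109 × 484 = 52.756 m and 2√(Dt) = 2√(0.0333 × 484) = 8.029 m.
Argument (x−vt)/(2√(Dt)) = (68.1 − 52.756)/8.029 = 1.911; ½·erfc(1.911) = 0.003440.
C = 6.86 × 0.003440 = 0.0236 mg/L.

0.0236 mg/L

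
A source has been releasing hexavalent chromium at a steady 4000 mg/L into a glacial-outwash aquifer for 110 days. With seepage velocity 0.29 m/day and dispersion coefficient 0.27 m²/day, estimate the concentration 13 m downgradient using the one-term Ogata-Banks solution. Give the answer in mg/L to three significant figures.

3970 mg/L

For a continuous step input, C/C₀ ≈ ½·erfc((x−vt)/(2√(Dt))).
vt = 0.29 × 110 = 31.9 m and 2√(Dt) = 2√(0.27 × 110) = 10.90 m.
Argument (x−vt)/(2√(Dt)) = (13 − 31.9)/10.90 = -1.734; ½·erfc(-1.734) = 0.9929.
C = 4000 × 0.9929 = 3970 mg/L.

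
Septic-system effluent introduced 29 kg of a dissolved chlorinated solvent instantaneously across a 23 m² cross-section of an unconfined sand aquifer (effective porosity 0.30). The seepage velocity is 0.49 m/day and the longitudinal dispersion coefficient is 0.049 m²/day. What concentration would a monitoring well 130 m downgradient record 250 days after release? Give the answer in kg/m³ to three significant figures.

For an instantaneous plane source, C(x,t) = M/(n_e·A·√(4πDt)) · exp(−(x−vt)²/(4Dt)), with n_e·A the pore (flow) area.
Plume center vt = 0.49 × 250 = 122.5 m, so the well at 130 m is 7.5 m downgradient of the peak.
√(4πDt) = 12.41 m, giving peak height M/(n_e·A·√(4πDt)) = 29/(0.30 × 23 × 12.41) = 0.3387 kg/m³.
(x−vt)²/(4Dt) = (7.5)²/(4 × 0.049 × 250) = 1.148; exp(−1.148) = 0.3173.
C = 0.3387 × 0.3173 = 0.107 kg/m³.

0.107 kg/m³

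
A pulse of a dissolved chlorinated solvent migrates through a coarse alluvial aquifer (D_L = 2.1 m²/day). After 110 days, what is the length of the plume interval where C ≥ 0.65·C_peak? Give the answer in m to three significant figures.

39.9 m

The plume is Gaussian with σ = √(2Dt) = √(2 × 2.1 × 110) = 21.49 m.
C/C_peak = exp(−Δx²/(2σ²)) = 0.65 ⇒ Δx = σ·√(−2 ln 0.65) = 21.49 × 0.9282 = 19.95 m.
Width = 2Δx = 39.9 m.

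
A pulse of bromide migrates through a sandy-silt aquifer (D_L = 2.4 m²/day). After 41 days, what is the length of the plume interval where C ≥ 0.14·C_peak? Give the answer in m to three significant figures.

The plume is Gaussian with σ = √(2Dt) = √(2 × 2.4 × 41) = 14.03 m.
C/C_peak = exp(−Δx²/(2σ²)) = 0.14 ⇒ Δx = σ·√(−2 ln 0.14) = 14.03 × 1.983 = 27.82 m.
Width = 2Δx = 55.6 m.

55.6 m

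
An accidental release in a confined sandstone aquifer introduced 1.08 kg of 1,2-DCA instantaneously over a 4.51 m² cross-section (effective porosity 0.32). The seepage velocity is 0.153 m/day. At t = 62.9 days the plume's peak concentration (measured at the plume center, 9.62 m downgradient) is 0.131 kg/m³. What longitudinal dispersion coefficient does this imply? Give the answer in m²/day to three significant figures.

At the plume center C_max = M/(n_e·A·√(4πDt)), so D = M²/(4πt·(n_e·A·C_max)²).
n_e·A·C_max = 0.32 × 4.51 × 0.131 = 0.1891 kg/m.
D = 1.08²/(4π × 62.9 × 0.1891²) = 0.0413 m²/day.

0.0413 m²/day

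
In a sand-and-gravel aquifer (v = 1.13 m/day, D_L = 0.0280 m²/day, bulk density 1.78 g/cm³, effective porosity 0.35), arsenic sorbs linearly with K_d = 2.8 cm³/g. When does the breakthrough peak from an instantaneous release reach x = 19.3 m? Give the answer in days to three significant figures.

Retardation factor R = 1 + ρ_b·K_d/n = 1 + 1.78 × 2.8/0.35 = 15.24.
Sorption retards both mechanisms: v_R = v/R = 0.07415 m/day, D_R = D/R = 0.001837 m²/day.
Peak time from v_R²t² + 2D_R t − x² = 0: t = (√(D_R² + v_R²x²) − D_R)/v_R².
√(D_R² + v_R²x²) = √(0.001837² + 0.07415² × 19.3²) = 1.431; v_R² = 0.005498.
t = (1.431 − 0.001837)/0.005498 = 260 days.

260 days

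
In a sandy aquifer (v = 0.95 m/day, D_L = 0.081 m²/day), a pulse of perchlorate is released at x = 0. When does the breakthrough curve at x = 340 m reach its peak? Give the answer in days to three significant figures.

358 days

For the 1D instantaneous-source solution, setting ∂C/∂t = 0 at fixed x gives v²t² + 2Dt − x² = 0, so t = (√(D² + v²x²) − D)/v².
√(D² + v²x²) = √(0.081² + 0.95² × 340²) = 323.0; v² = 0.9025.
t = (323.0 − 0.081)/0.9025 = 358 days (vs. the pure-advection estimate x/v = 358 d).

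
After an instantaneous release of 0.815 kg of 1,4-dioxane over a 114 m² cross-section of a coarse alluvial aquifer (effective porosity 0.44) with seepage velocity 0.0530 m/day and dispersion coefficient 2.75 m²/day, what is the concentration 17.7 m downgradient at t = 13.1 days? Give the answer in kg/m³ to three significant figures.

0.000103 kg/m³

For an instantaneous plane source, C(x,t) = M/(n_e·A·√(4πDt)) · exp(−(x−vt)²/(4Dt)), with n_e·A the pore (flow) area.
Plume center vt = 0.0530 × 13.1 = 0.6943 m, so the well at 17.7 m is 17.0057 m downgradient of the peak.
√(4πDt) = 21.28 m, giving peak height M/(n_e·A·√(4πDt)) = 0.815/(0.44 × 114 × 21.28) = 0.0007635 kg/m³.
(x−vt)²/(4Dt) = (17.0057)²/(4 × 2.75 × 13.1) = 2.007; exp(−2.007) = 0.1344.
C = 0.0007635 × 0.1344 = 0.000103 kg/m³.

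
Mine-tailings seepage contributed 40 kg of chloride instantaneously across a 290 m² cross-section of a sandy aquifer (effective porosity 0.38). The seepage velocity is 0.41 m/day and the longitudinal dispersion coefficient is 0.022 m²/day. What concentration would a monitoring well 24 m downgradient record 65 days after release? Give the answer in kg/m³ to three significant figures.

0.0251 kg/m³

For an instantaneous plane source, C(x,t) = M/(n_e·A·√(4πDt)) · exp(−(x−vt)²/(4Dt)), with n_e·A the pore (flow) area.
Plume center vt = 0.41 × 65 = 26.65 m, so the well at 24 m is 2.65 m upgradient of the peak.
√(4πDt) = 4.239 m, giving peak height M/(n_e·A·√(4πDt)) = 40/(0.38 × 290 × 4.239) = 0.08563 kg/m³.
(x−vt)²/(4Dt) = (-2.65)²/(4 × 0.022 × 65) = 1.228; exp(−1.228) = 0.2929.
C = 0.08563 × 0.2929 = 0.0251 kg/m³.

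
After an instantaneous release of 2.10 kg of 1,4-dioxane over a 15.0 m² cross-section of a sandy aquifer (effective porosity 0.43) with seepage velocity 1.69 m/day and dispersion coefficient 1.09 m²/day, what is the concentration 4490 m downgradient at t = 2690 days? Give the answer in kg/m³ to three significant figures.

For an instantaneous plane source, C(x,t) = M/(n_e·A·√(4πDt)) · exp(−(x−vt)²/(4Dt)), with n_e·A the pore (flow) area.
Plume center vt = 1.69 × 2690 = 4546.1 m, so the well at 4490 m is 56.1 m upgradient of the peak.
√(4πDt) = 192.0 m, giving peak height M/(n_e·A·√(4πDt)) = 2.10/(0.43 × 15.0 × 192.0) = 0.001696 kg/m³.
(x−vt)²/(4Dt) = (-56.1)²/(4 × 1.09 × 2690) = 0.2683; exp(−0.2683) = 0.7647.
C = 0.001696 × 0.7647 = 0.00130 kg/m³.

0.00130 kg/m³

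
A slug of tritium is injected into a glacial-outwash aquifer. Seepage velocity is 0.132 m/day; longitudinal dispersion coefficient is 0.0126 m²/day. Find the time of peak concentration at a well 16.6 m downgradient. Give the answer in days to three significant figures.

125 days

For the 1D instantaneous-source solution, setting ∂C/∂t = 0 at fixed x gives v²t² + 2Dt − x² = 0, so t = (√(D² + v²x²) − D)/v².
√(D² + v²x²) = √(0.0126² + 0.132² × 16.6²) = 2.191; v² = 0.017424.
t = (2.191 − 0.0126)/0.017424 = 125 days (vs. the pure-advection estimate x/v = 126 d).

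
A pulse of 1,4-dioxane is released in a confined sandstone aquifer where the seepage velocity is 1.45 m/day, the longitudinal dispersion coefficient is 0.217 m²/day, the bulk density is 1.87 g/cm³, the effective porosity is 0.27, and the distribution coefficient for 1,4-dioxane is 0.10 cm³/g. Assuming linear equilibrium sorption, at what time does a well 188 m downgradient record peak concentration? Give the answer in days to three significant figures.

219 days

Retardation factor R = 1 + ρ_b·K_d/n = 1 + 1.87 × 0.10/0.27 = 1.693.
Sorption retards both mechanisms: v_R = v/R = 0.8565 m/day, D_R = D/R = 0.1282 m²/day.
Peak time from v_R²t² + 2D_R t − x² = 0: t = (√(D_R² + v_R²x²) − D_R)/v_R².
√(D_R² + v_R²x²) = √(0.1282² + 0.8565² × 188²) = 161.0; v_R² = 0.7336.
t = (161.0 − 0.1282)/0.7336 = 219 days.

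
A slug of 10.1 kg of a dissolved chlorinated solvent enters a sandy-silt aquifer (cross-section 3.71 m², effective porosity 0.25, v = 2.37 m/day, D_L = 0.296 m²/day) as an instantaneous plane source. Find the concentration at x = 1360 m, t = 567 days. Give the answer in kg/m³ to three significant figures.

For an instantaneous plane source, C(x,t) = M/(n_e·A·√(4πDt)) · exp(−(x−vt)²/(4Dt)), with n_e·A the pore (flow) area.
Plume center vt = 2.37 × 567 = 1343.79 m, so the well at 1360 m is 16.21 m downgradient of the peak.
√(4πDt) = 45.92 m, giving peak height M/(n_e·A·√(4πDt)) = 10.1/(0.25 × 3.71 × 45.92) = 0.2371 kg/m³.
(x−vt)²/(4Dt) = (16.21)²/(4 × 0.296 × 567) = 0.3914; exp(−0.3914) = 0.6761.
C = 0.2371 × 0.6761 = 0.160 kg/m³.

0.160 kg/m³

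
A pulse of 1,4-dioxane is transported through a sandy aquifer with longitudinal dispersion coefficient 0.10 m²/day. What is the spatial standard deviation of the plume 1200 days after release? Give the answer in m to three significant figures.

15.5 m

Dispersive spreading gives a Gaussian with σ² = 2Dt; advection only shifts the center.
σ = √(2 × 0.10 × 1200) = 15.5 m.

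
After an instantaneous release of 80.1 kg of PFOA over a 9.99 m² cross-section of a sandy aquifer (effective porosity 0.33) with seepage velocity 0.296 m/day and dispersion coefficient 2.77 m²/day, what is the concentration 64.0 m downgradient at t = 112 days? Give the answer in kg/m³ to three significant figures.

0.181 kg/m³

For an instantaneous plane source, C(x,t) = M/(n_e·A·√(4πDt)) · exp(−(x−vt)²/(4Dt)), with n_e·A the pore (flow) area.
Plume center vt = 0.296 × 112 = 33.152 m, so the well at 64.0 m is 30.848 m downgradient of the peak.
√(4πDt) = 62.44 m, giving peak height M/(n_e·A·√(4πDt)) = 80.1/(0.33 × 9.99 × 62.44) = 0.3891 kg/m³.
(x−vt)²/(4Dt) = (30.848)²/(4 × 2.77 × 112) = 0.7668; exp(−0.7668) = 0.4645.
C = 0.3891 × 0.4645 = 0.181 kg/m³.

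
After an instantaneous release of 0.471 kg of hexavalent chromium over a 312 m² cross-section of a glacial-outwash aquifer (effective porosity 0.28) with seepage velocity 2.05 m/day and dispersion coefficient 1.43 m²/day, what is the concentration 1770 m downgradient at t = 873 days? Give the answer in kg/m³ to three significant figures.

3.98e-05 kg/m³

For an instantaneous plane source, C(x,t) = M/(n_e·A·√(4πDt)) · exp(−(x−vt)²/(4Dt)), with n_e·A the pore (flow) area.
Plume center vt = 2.05 × 873 = 1789.65 m, so the well at 1770 m is 19.65 m upgradient of the peak.
√(4πDt) = 125.3 m, giving peak height M/(n_e·A·√(4πDt)) = 0.471/(0.28 × 312 × 125.3) = 4.303e-05 kg/m³.
(x−vt)²/(4Dt) = (-19.65)²/(4 × 1.43 × 873) = 0.07732; exp(−0.07732) = 0.9256.
C = 4.303e-05 × 0.9256 = 3.98e-05 kg/m³.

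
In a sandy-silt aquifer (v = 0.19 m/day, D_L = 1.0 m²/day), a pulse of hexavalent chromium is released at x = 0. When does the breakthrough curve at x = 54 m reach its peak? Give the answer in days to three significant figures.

For the 1D instantaneous-source solution, setting ∂C/∂t = 0 at fixed x gives v²t² + 2Dt − x² = 0, so t = (√(D² + v²x²) − D)/v².
√(D² + v²x²) = √(1.0² + 0.19² × 54²) = 10.31; v² = 0.0361.
t = (10.31 − 1.0)/0.0361 = 258 days (vs. the pure-advection estimate x/v = 284 d).

258 days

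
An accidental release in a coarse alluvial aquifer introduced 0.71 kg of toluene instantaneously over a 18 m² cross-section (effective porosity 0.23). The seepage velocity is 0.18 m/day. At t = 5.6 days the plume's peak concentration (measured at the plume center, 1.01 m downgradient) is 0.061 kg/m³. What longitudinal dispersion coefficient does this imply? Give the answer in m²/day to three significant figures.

At the plume center C_max = M/(n_e·A·√(4πDt)), so D = M²/(4πt·(n_e·A·C_max)²).
n_e·A·C_max = 0.23 × 18 × 0.061 = 0.2525 kg/m.
D = 0.71²/(4π × 5.6 × 0.2525²) = 0.112 m²/day.

0.112 m²/day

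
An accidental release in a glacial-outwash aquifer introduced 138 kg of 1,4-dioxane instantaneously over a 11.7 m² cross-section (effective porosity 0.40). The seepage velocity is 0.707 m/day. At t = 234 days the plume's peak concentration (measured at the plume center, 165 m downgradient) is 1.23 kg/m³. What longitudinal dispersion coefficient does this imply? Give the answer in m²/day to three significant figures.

At the plume center C_max = M/(n_e·A·√(4πDt)), so D = M²/(4πt·(n_e·A·C_max)²).
n_e·A·C_max = 0.40 × 11.7 × 1.23 = 5.756 kg/m.
D = 138²/(4π × 234 × 5.756²) = 0.195 m²/day.

0.195 m²/day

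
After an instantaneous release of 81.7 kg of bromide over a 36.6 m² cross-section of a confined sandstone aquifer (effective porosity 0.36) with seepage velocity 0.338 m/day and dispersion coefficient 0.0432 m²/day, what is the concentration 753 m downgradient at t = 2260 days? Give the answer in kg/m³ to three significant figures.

For an instantaneous plane source, C(x,t) = M/(n_e·A·√(4πDt)) · exp(−(x−vt)²/(4Dt)), with n_e·A the pore (flow) area.
Plume center vt = 0.338 × 2260 = 763.88 m, so the well at 753 m is 10.88 m upgradient of the peak.
√(4πDt) = 35.03 m, giving peak height M/(n_e·A·√(4πDt)) = 81.7/(0.36 × 36.6 × 35.03) = 0.1770 kg/m³.
(x−vt)²/(4Dt) = (-10.88)²/(4 × 0.0432 × 2260) = 0.3031; exp(−0.3031) = 0.7385.
C = 0.1770 × 0.7385 = 0.131 kg/m³.

0.131 kg/m³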